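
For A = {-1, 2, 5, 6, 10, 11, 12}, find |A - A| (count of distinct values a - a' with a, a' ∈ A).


A - A = {a - a' : a, a' ∈ A}; |A| = 7.
Bounds: 2|A|-1 ≤ |A - A| ≤ |A|² - |A| + 1, i.e. 13 ≤ |A - A| ≤ 43.
Note: 0 ∈ A - A always (from a - a). The set is symmetric: if d ∈ A - A then -d ∈ A - A.
Enumerate nonzero differences d = a - a' with a > a' (then include -d):
Positive differences: {1, 2, 3, 4, 5, 6, 7, 8, 9, 10, 11, 12, 13}
Full difference set: {0} ∪ (positive diffs) ∪ (negative diffs).
|A - A| = 1 + 2·13 = 27 (matches direct enumeration: 27).

|A - A| = 27


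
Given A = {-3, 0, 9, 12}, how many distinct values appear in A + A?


A + A = {a + a' : a, a' ∈ A}; |A| = 4.
General bounds: 2|A| - 1 ≤ |A + A| ≤ |A|(|A|+1)/2, i.e. 7 ≤ |A + A| ≤ 10.
Lower bound 2|A|-1 is attained iff A is an arithmetic progression.
Enumerate sums a + a' for a ≤ a' (symmetric, so this suffices):
a = -3: -3+-3=-6, -3+0=-3, -3+9=6, -3+12=9
a = 0: 0+0=0, 0+9=9, 0+12=12
a = 9: 9+9=18, 9+12=21
a = 12: 12+12=24
Distinct sums: {-6, -3, 0, 6, 9, 12, 18, 21, 24}
|A + A| = 9

|A + A| = 9


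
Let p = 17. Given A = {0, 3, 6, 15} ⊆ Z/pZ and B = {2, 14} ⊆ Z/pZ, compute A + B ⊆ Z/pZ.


Work in Z/17Z: reduce every sum a + b modulo 17.
Enumerate all 8 pairs:
a = 0: 0+2=2, 0+14=14
a = 3: 3+2=5, 3+14=0
a = 6: 6+2=8, 6+14=3
a = 15: 15+2=0, 15+14=12
Distinct residues collected: {0, 2, 3, 5, 8, 12, 14}
|A + B| = 7 (out of 17 total residues).

A + B = {0, 2, 3, 5, 8, 12, 14}


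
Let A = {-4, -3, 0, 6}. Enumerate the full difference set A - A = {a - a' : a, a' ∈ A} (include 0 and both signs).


A - A = {a - a' : a, a' ∈ A}.
Compute a - a' for each ordered pair (a, a'):
a = -4: -4--4=0, -4--3=-1, -4-0=-4, -4-6=-10
a = -3: -3--4=1, -3--3=0, -3-0=-3, -3-6=-9
a = 0: 0--4=4, 0--3=3, 0-0=0, 0-6=-6
a = 6: 6--4=10, 6--3=9, 6-0=6, 6-6=0
Collecting distinct values (and noting 0 appears from a-a):
A - A = {-10, -9, -6, -4, -3, -1, 0, 1, 3, 4, 6, 9, 10}
|A - A| = 13

A - A = {-10, -9, -6, -4, -3, -1, 0, 1, 3, 4, 6, 9, 10}


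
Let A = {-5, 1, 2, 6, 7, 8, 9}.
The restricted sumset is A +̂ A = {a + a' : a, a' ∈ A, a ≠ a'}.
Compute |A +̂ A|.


Restricted sumset: A +̂ A = {a + a' : a ∈ A, a' ∈ A, a ≠ a'}.
Equivalently, take A + A and drop any sum 2a that is achievable ONLY as a + a for a ∈ A (i.e. sums representable only with equal summands).
Enumerate pairs (a, a') with a < a' (symmetric, so each unordered pair gives one sum; this covers all a ≠ a'):
  -5 + 1 = -4
  -5 + 2 = -3
  -5 + 6 = 1
  -5 + 7 = 2
  -5 + 8 = 3
  -5 + 9 = 4
  1 + 2 = 3
  1 + 6 = 7
  1 + 7 = 8
  1 + 8 = 9
  1 + 9 = 10
  2 + 6 = 8
  2 + 7 = 9
  2 + 8 = 10
  2 + 9 = 11
  6 + 7 = 13
  6 + 8 = 14
  6 + 9 = 15
  7 + 8 = 15
  7 + 9 = 16
  8 + 9 = 17
Collected distinct sums: {-4, -3, 1, 2, 3, 4, 7, 8, 9, 10, 11, 13, 14, 15, 16, 17}
|A +̂ A| = 16
(Reference bound: |A +̂ A| ≥ 2|A| - 3 for |A| ≥ 2, with |A| = 7 giving ≥ 11.)

|A +̂ A| = 16


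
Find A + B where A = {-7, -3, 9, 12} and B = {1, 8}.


A + B = {a + b : a ∈ A, b ∈ B}.
Enumerate all |A|·|B| = 4·2 = 8 pairs (a, b) and collect distinct sums.
a = -7: -7+1=-6, -7+8=1
a = -3: -3+1=-2, -3+8=5
a = 9: 9+1=10, 9+8=17
a = 12: 12+1=13, 12+8=20
Collecting distinct sums: A + B = {-6, -2, 1, 5, 10, 13, 17, 20}
|A + B| = 8

A + B = {-6, -2, 1, 5, 10, 13, 17, 20}


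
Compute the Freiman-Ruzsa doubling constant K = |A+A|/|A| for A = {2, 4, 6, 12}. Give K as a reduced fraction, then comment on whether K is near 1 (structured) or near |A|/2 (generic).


|A| = 4.
Compute A + A by enumerating all 16 pairs.
A + A = {4, 6, 8, 10, 12, 14, 16, 18, 24}, so |A + A| = 9.
K = |A + A| / |A| = 9/4 (already in lowest terms) ≈ 2.2500.
Reference: AP of size 4 gives K = 7/4 ≈ 1.7500; a fully generic set of size 4 gives K ≈ 2.5000.

|A| = 4, |A + A| = 9, K = 9/4.


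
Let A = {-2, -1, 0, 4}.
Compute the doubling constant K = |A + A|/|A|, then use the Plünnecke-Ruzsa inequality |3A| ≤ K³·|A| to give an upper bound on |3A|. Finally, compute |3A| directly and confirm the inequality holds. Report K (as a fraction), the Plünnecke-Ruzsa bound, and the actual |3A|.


|A| = 4.
Step 1: Compute A + A by enumerating all 16 pairs.
A + A = {-4, -3, -2, -1, 0, 2, 3, 4, 8}, so |A + A| = 9.
Step 2: Doubling constant K = |A + A|/|A| = 9/4 = 9/4 ≈ 2.2500.
Step 3: Plünnecke-Ruzsa gives |3A| ≤ K³·|A| = (2.2500)³ · 4 ≈ 45.5625.
Step 4: Compute 3A = A + A + A directly by enumerating all triples (a,b,c) ∈ A³; |3A| = 15.
Step 5: Check 15 ≤ 45.5625? Yes ✓.

K = 9/4, Plünnecke-Ruzsa bound K³|A| ≈ 45.5625, |3A| = 15, inequality holds.


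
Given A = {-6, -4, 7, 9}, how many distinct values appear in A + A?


A + A = {a + a' : a, a' ∈ A}; |A| = 4.
General bounds: 2|A| - 1 ≤ |A + A| ≤ |A|(|A|+1)/2, i.e. 7 ≤ |A + A| ≤ 10.
Lower bound 2|A|-1 is attained iff A is an arithmetic progression.
Enumerate sums a + a' for a ≤ a' (symmetric, so this suffices):
a = -6: -6+-6=-12, -6+-4=-10, -6+7=1, -6+9=3
a = -4: -4+-4=-8, -4+7=3, -4+9=5
a = 7: 7+7=14, 7+9=16
a = 9: 9+9=18
Distinct sums: {-12, -10, -8, 1, 3, 5, 14, 16, 18}
|A + A| = 9

|A + A| = 9


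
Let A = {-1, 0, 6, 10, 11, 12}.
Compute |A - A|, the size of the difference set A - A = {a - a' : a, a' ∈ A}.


A - A = {a - a' : a, a' ∈ A}; |A| = 6.
Bounds: 2|A|-1 ≤ |A - A| ≤ |A|² - |A| + 1, i.e. 11 ≤ |A - A| ≤ 31.
Note: 0 ∈ A - A always (from a - a). The set is symmetric: if d ∈ A - A then -d ∈ A - A.
Enumerate nonzero differences d = a - a' with a > a' (then include -d):
Positive differences: {1, 2, 4, 5, 6, 7, 10, 11, 12, 13}
Full difference set: {0} ∪ (positive diffs) ∪ (negative diffs).
|A - A| = 1 + 2·10 = 21 (matches direct enumeration: 21).

|A - A| = 21


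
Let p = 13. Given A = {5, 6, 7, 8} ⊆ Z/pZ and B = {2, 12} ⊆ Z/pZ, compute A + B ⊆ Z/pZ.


Work in Z/13Z: reduce every sum a + b modulo 13.
Enumerate all 8 pairs:
a = 5: 5+2=7, 5+12=4
a = 6: 6+2=8, 6+12=5
a = 7: 7+2=9, 7+12=6
a = 8: 8+2=10, 8+12=7
Distinct residues collected: {4, 5, 6, 7, 8, 9, 10}
|A + B| = 7 (out of 13 total residues).

A + B = {4, 5, 6, 7, 8, 9, 10}


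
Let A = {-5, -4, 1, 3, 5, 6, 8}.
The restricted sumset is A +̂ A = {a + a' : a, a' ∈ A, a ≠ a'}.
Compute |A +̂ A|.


Restricted sumset: A +̂ A = {a + a' : a ∈ A, a' ∈ A, a ≠ a'}.
Equivalently, take A + A and drop any sum 2a that is achievable ONLY as a + a for a ∈ A (i.e. sums representable only with equal summands).
Enumerate pairs (a, a') with a < a' (symmetric, so each unordered pair gives one sum; this covers all a ≠ a'):
  -5 + -4 = -9
  -5 + 1 = -4
  -5 + 3 = -2
  -5 + 5 = 0
  -5 + 6 = 1
  -5 + 8 = 3
  -4 + 1 = -3
  -4 + 3 = -1
  -4 + 5 = 1
  -4 + 6 = 2
  -4 + 8 = 4
  1 + 3 = 4
  1 + 5 = 6
  1 + 6 = 7
  1 + 8 = 9
  3 + 5 = 8
  3 + 6 = 9
  3 + 8 = 11
  5 + 6 = 11
  5 + 8 = 13
  6 + 8 = 14
Collected distinct sums: {-9, -4, -3, -2, -1, 0, 1, 2, 3, 4, 6, 7, 8, 9, 11, 13, 14}
|A +̂ A| = 17
(Reference bound: |A +̂ A| ≥ 2|A| - 3 for |A| ≥ 2, with |A| = 7 giving ≥ 11.)

|A +̂ A| = 17


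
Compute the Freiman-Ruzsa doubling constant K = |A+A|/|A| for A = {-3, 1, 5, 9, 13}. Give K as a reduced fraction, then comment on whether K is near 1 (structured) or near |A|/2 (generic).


|A| = 5.
Compute A + A by enumerating all 25 pairs.
A + A = {-6, -2, 2, 6, 10, 14, 18, 22, 26}, so |A + A| = 9.
K = |A + A| / |A| = 9/5 (already in lowest terms) ≈ 1.8000.
Reference: AP of size 5 gives K = 9/5 ≈ 1.8000; a fully generic set of size 5 gives K ≈ 3.0000.

|A| = 5, |A + A| = 9, K = 9/5.


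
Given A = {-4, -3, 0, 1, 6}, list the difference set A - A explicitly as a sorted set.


A - A = {a - a' : a, a' ∈ A}.
Compute a - a' for each ordered pair (a, a'):
a = -4: -4--4=0, -4--3=-1, -4-0=-4, -4-1=-5, -4-6=-10
a = -3: -3--4=1, -3--3=0, -3-0=-3, -3-1=-4, -3-6=-9
a = 0: 0--4=4, 0--3=3, 0-0=0, 0-1=-1, 0-6=-6
a = 1: 1--4=5, 1--3=4, 1-0=1, 1-1=0, 1-6=-5
a = 6: 6--4=10, 6--3=9, 6-0=6, 6-1=5, 6-6=0
Collecting distinct values (and noting 0 appears from a-a):
A - A = {-10, -9, -6, -5, -4, -3, -1, 0, 1, 3, 4, 5, 6, 9, 10}
|A - A| = 15

A - A = {-10, -9, -6, -5, -4, -3, -1, 0, 1, 3, 4, 5, 6, 9, 10}


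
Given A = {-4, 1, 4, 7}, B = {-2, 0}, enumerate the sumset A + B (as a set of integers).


A + B = {a + b : a ∈ A, b ∈ B}.
Enumerate all |A|·|B| = 4·2 = 8 pairs (a, b) and collect distinct sums.
a = -4: -4+-2=-6, -4+0=-4
a = 1: 1+-2=-1, 1+0=1
a = 4: 4+-2=2, 4+0=4
a = 7: 7+-2=5, 7+0=7
Collecting distinct sums: A + B = {-6, -4, -1, 1, 2, 4, 5, 7}
|A + B| = 8

A + B = {-6, -4, -1, 1, 2, 4, 5, 7}


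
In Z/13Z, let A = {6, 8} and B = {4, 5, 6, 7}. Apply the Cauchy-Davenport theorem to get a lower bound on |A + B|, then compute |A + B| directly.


Cauchy-Davenport: |A + B| ≥ min(p, |A| + |B| - 1) for A, B nonempty in Z/pZ.
|A| = 2, |B| = 4, p = 13.
CD lower bound = min(13, 2 + 4 - 1) = min(13, 5) = 5.
Compute A + B mod 13 directly:
a = 6: 6+4=10, 6+5=11, 6+6=12, 6+7=0
a = 8: 8+4=12, 8+5=0, 8+6=1, 8+7=2
A + B = {0, 1, 2, 10, 11, 12}, so |A + B| = 6.
Verify: 6 ≥ 5? Yes ✓.

CD lower bound = 5, actual |A + B| = 6.


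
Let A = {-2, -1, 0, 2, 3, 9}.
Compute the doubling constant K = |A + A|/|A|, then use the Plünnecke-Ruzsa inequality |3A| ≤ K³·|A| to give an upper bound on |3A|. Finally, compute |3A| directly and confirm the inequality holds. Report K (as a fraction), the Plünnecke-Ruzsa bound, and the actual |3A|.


|A| = 6.
Step 1: Compute A + A by enumerating all 36 pairs.
A + A = {-4, -3, -2, -1, 0, 1, 2, 3, 4, 5, 6, 7, 8, 9, 11, 12, 18}, so |A + A| = 17.
Step 2: Doubling constant K = |A + A|/|A| = 17/6 = 17/6 ≈ 2.8333.
Step 3: Plünnecke-Ruzsa gives |3A| ≤ K³·|A| = (2.8333)³ · 6 ≈ 136.4722.
Step 4: Compute 3A = A + A + A directly by enumerating all triples (a,b,c) ∈ A³; |3A| = 28.
Step 5: Check 28 ≤ 136.4722? Yes ✓.

K = 17/6, Plünnecke-Ruzsa bound K³|A| ≈ 136.4722, |3A| = 28, inequality holds.


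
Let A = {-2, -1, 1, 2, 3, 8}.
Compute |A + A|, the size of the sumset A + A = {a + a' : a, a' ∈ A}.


A + A = {a + a' : a, a' ∈ A}; |A| = 6.
General bounds: 2|A| - 1 ≤ |A + A| ≤ |A|(|A|+1)/2, i.e. 11 ≤ |A + A| ≤ 21.
Lower bound 2|A|-1 is attained iff A is an arithmetic progression.
Enumerate sums a + a' for a ≤ a' (symmetric, so this suffices):
a = -2: -2+-2=-4, -2+-1=-3, -2+1=-1, -2+2=0, -2+3=1, -2+8=6
a = -1: -1+-1=-2, -1+1=0, -1+2=1, -1+3=2, -1+8=7
a = 1: 1+1=2, 1+2=3, 1+3=4, 1+8=9
a = 2: 2+2=4, 2+3=5, 2+8=10
a = 3: 3+3=6, 3+8=11
a = 8: 8+8=16
Distinct sums: {-4, -3, -2, -1, 0, 1, 2, 3, 4, 5, 6, 7, 9, 10, 11, 16}
|A + A| = 16

|A + A| = 16


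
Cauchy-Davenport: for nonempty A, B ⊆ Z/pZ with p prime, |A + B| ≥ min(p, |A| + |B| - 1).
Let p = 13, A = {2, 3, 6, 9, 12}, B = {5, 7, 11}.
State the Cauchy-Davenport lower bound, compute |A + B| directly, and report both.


Cauchy-Davenport: |A + B| ≥ min(p, |A| + |B| - 1) for A, B nonempty in Z/pZ.
|A| = 5, |B| = 3, p = 13.
CD lower bound = min(13, 5 + 3 - 1) = min(13, 7) = 7.
Compute A + B mod 13 directly:
a = 2: 2+5=7, 2+7=9, 2+11=0
a = 3: 3+5=8, 3+7=10, 3+11=1
a = 6: 6+5=11, 6+7=0, 6+11=4
a = 9: 9+5=1, 9+7=3, 9+11=7
a = 12: 12+5=4, 12+7=6, 12+11=10
A + B = {0, 1, 3, 4, 6, 7, 8, 9, 10, 11}, so |A + B| = 10.
Verify: 10 ≥ 7? Yes ✓.

CD lower bound = 7, actual |A + B| = 10.


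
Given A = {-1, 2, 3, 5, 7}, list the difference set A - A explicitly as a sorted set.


A - A = {a - a' : a, a' ∈ A}.
Compute a - a' for each ordered pair (a, a'):
a = -1: -1--1=0, -1-2=-3, -1-3=-4, -1-5=-6, -1-7=-8
a = 2: 2--1=3, 2-2=0, 2-3=-1, 2-5=-3, 2-7=-5
a = 3: 3--1=4, 3-2=1, 3-3=0, 3-5=-2, 3-7=-4
a = 5: 5--1=6, 5-2=3, 5-3=2, 5-5=0, 5-7=-2
a = 7: 7--1=8, 7-2=5, 7-3=4, 7-5=2, 7-7=0
Collecting distinct values (and noting 0 appears from a-a):
A - A = {-8, -6, -5, -4, -3, -2, -1, 0, 1, 2, 3, 4, 5, 6, 8}
|A - A| = 15

A - A = {-8, -6, -5, -4, -3, -2, -1, 0, 1, 2, 3, 4, 5, 6, 8}


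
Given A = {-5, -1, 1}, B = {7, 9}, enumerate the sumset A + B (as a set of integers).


A + B = {a + b : a ∈ A, b ∈ B}.
Enumerate all |A|·|B| = 3·2 = 6 pairs (a, b) and collect distinct sums.
a = -5: -5+7=2, -5+9=4
a = -1: -1+7=6, -1+9=8
a = 1: 1+7=8, 1+9=10
Collecting distinct sums: A + B = {2, 4, 6, 8, 10}
|A + B| = 5

A + B = {2, 4, 6, 8, 10}


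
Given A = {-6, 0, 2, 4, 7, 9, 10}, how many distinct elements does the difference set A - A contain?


A - A = {a - a' : a, a' ∈ A}; |A| = 7.
Bounds: 2|A|-1 ≤ |A - A| ≤ |A|² - |A| + 1, i.e. 13 ≤ |A - A| ≤ 43.
Note: 0 ∈ A - A always (from a - a). The set is symmetric: if d ∈ A - A then -d ∈ A - A.
Enumerate nonzero differences d = a - a' with a > a' (then include -d):
Positive differences: {1, 2, 3, 4, 5, 6, 7, 8, 9, 10, 13, 15, 16}
Full difference set: {0} ∪ (positive diffs) ∪ (negative diffs).
|A - A| = 1 + 2·13 = 27 (matches direct enumeration: 27).

|A - A| = 27


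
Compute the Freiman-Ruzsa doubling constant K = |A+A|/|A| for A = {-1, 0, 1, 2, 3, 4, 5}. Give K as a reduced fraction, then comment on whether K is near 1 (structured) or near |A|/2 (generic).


|A| = 7.
Compute A + A by enumerating all 49 pairs.
A + A = {-2, -1, 0, 1, 2, 3, 4, 5, 6, 7, 8, 9, 10}, so |A + A| = 13.
K = |A + A| / |A| = 13/7 (already in lowest terms) ≈ 1.8571.
Reference: AP of size 7 gives K = 13/7 ≈ 1.8571; a fully generic set of size 7 gives K ≈ 4.0000.

|A| = 7, |A + A| = 13, K = 13/7.


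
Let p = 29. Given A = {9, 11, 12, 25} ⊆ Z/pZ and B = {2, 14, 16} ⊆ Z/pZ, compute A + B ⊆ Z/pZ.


Work in Z/29Z: reduce every sum a + b modulo 29.
Enumerate all 12 pairs:
a = 9: 9+2=11, 9+14=23, 9+16=25
a = 11: 11+2=13, 11+14=25, 11+16=27
a = 12: 12+2=14, 12+14=26, 12+16=28
a = 25: 25+2=27, 25+14=10, 25+16=12
Distinct residues collected: {10, 11, 12, 13, 14, 23, 25, 26, 27, 28}
|A + B| = 10 (out of 29 total residues).

A + B = {10, 11, 12, 13, 14, 23, 25, 26, 27, 28}


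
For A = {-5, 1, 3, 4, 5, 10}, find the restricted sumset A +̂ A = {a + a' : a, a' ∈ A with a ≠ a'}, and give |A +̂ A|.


Restricted sumset: A +̂ A = {a + a' : a ∈ A, a' ∈ A, a ≠ a'}.
Equivalently, take A + A and drop any sum 2a that is achievable ONLY as a + a for a ∈ A (i.e. sums representable only with equal summands).
Enumerate pairs (a, a') with a < a' (symmetric, so each unordered pair gives one sum; this covers all a ≠ a'):
  -5 + 1 = -4
  -5 + 3 = -2
  -5 + 4 = -1
  -5 + 5 = 0
  -5 + 10 = 5
  1 + 3 = 4
  1 + 4 = 5
  1 + 5 = 6
  1 + 10 = 11
  3 + 4 = 7
  3 + 5 = 8
  3 + 10 = 13
  4 + 5 = 9
  4 + 10 = 14
  5 + 10 = 15
Collected distinct sums: {-4, -2, -1, 0, 4, 5, 6, 7, 8, 9, 11, 13, 14, 15}
|A +̂ A| = 14
(Reference bound: |A +̂ A| ≥ 2|A| - 3 for |A| ≥ 2, with |A| = 6 giving ≥ 9.)

|A +̂ A| = 14


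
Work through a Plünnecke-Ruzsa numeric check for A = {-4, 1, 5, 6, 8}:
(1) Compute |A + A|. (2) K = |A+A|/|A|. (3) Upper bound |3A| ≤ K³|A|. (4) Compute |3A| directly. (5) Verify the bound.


|A| = 5.
Step 1: Compute A + A by enumerating all 25 pairs.
A + A = {-8, -3, 1, 2, 4, 6, 7, 9, 10, 11, 12, 13, 14, 16}, so |A + A| = 14.
Step 2: Doubling constant K = |A + A|/|A| = 14/5 = 14/5 ≈ 2.8000.
Step 3: Plünnecke-Ruzsa gives |3A| ≤ K³·|A| = (2.8000)³ · 5 ≈ 109.7600.
Step 4: Compute 3A = A + A + A directly by enumerating all triples (a,b,c) ∈ A³; |3A| = 26.
Step 5: Check 26 ≤ 109.7600? Yes ✓.

K = 14/5, Plünnecke-Ruzsa bound K³|A| ≈ 109.7600, |3A| = 26, inequality holds.


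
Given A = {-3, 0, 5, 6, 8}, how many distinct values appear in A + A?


A + A = {a + a' : a, a' ∈ A}; |A| = 5.
General bounds: 2|A| - 1 ≤ |A + A| ≤ |A|(|A|+1)/2, i.e. 9 ≤ |A + A| ≤ 15.
Lower bound 2|A|-1 is attained iff A is an arithmetic progression.
Enumerate sums a + a' for a ≤ a' (symmetric, so this suffices):
a = -3: -3+-3=-6, -3+0=-3, -3+5=2, -3+6=3, -3+8=5
a = 0: 0+0=0, 0+5=5, 0+6=6, 0+8=8
a = 5: 5+5=10, 5+6=11, 5+8=13
a = 6: 6+6=12, 6+8=14
a = 8: 8+8=16
Distinct sums: {-6, -3, 0, 2, 3, 5, 6, 8, 10, 11, 12, 13, 14, 16}
|A + A| = 14

|A + A| = 14


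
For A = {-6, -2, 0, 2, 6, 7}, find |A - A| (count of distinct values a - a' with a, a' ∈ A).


A - A = {a - a' : a, a' ∈ A}; |A| = 6.
Bounds: 2|A|-1 ≤ |A - A| ≤ |A|² - |A| + 1, i.e. 11 ≤ |A - A| ≤ 31.
Note: 0 ∈ A - A always (from a - a). The set is symmetric: if d ∈ A - A then -d ∈ A - A.
Enumerate nonzero differences d = a - a' with a > a' (then include -d):
Positive differences: {1, 2, 4, 5, 6, 7, 8, 9, 12, 13}
Full difference set: {0} ∪ (positive diffs) ∪ (negative diffs).
|A - A| = 1 + 2·10 = 21 (matches direct enumeration: 21).

|A - A| = 21


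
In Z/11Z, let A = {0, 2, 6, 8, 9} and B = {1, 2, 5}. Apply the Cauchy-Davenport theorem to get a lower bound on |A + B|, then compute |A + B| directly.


Cauchy-Davenport: |A + B| ≥ min(p, |A| + |B| - 1) for A, B nonempty in Z/pZ.
|A| = 5, |B| = 3, p = 11.
CD lower bound = min(11, 5 + 3 - 1) = min(11, 7) = 7.
Compute A + B mod 11 directly:
a = 0: 0+1=1, 0+2=2, 0+5=5
a = 2: 2+1=3, 2+2=4, 2+5=7
a = 6: 6+1=7, 6+2=8, 6+5=0
a = 8: 8+1=9, 8+2=10, 8+5=2
a = 9: 9+1=10, 9+2=0, 9+5=3
A + B = {0, 1, 2, 3, 4, 5, 7, 8, 9, 10}, so |A + B| = 10.
Verify: 10 ≥ 7? Yes ✓.

CD lower bound = 7, actual |A + B| = 10.


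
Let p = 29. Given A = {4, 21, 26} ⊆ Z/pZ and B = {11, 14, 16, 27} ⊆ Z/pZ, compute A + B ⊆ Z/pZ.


Work in Z/29Z: reduce every sum a + b modulo 29.
Enumerate all 12 pairs:
a = 4: 4+11=15, 4+14=18, 4+16=20, 4+27=2
a = 21: 21+11=3, 21+14=6, 21+16=8, 21+27=19
a = 26: 26+11=8, 26+14=11, 26+16=13, 26+27=24
Distinct residues collected: {2, 3, 6, 8, 11, 13, 15, 18, 19, 20, 24}
|A + B| = 11 (out of 29 total residues).

A + B = {2, 3, 6, 8, 11, 13, 15, 18, 19, 20, 24}


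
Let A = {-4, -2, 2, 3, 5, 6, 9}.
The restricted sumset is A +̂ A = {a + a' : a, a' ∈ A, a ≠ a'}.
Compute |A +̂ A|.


Restricted sumset: A +̂ A = {a + a' : a ∈ A, a' ∈ A, a ≠ a'}.
Equivalently, take A + A and drop any sum 2a that is achievable ONLY as a + a for a ∈ A (i.e. sums representable only with equal summands).
Enumerate pairs (a, a') with a < a' (symmetric, so each unordered pair gives one sum; this covers all a ≠ a'):
  -4 + -2 = -6
  -4 + 2 = -2
  -4 + 3 = -1
  -4 + 5 = 1
  -4 + 6 = 2
  -4 + 9 = 5
  -2 + 2 = 0
  -2 + 3 = 1
  -2 + 5 = 3
  -2 + 6 = 4
  -2 + 9 = 7
  2 + 3 = 5
  2 + 5 = 7
  2 + 6 = 8
  2 + 9 = 11
  3 + 5 = 8
  3 + 6 = 9
  3 + 9 = 12
  5 + 6 = 11
  5 + 9 = 14
  6 + 9 = 15
Collected distinct sums: {-6, -2, -1, 0, 1, 2, 3, 4, 5, 7, 8, 9, 11, 12, 14, 15}
|A +̂ A| = 16
(Reference bound: |A +̂ A| ≥ 2|A| - 3 for |A| ≥ 2, with |A| = 7 giving ≥ 11.)

|A +̂ A| = 16


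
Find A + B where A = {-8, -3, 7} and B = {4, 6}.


A + B = {a + b : a ∈ A, b ∈ B}.
Enumerate all |A|·|B| = 3·2 = 6 pairs (a, b) and collect distinct sums.
a = -8: -8+4=-4, -8+6=-2
a = -3: -3+4=1, -3+6=3
a = 7: 7+4=11, 7+6=13
Collecting distinct sums: A + B = {-4, -2, 1, 3, 11, 13}
|A + B| = 6

A + B = {-4, -2, 1, 3, 11, 13}


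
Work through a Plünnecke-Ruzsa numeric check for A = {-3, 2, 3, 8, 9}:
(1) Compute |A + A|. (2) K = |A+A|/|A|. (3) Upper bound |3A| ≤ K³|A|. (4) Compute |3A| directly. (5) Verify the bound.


|A| = 5.
Step 1: Compute A + A by enumerating all 25 pairs.
A + A = {-6, -1, 0, 4, 5, 6, 10, 11, 12, 16, 17, 18}, so |A + A| = 12.
Step 2: Doubling constant K = |A + A|/|A| = 12/5 = 12/5 ≈ 2.4000.
Step 3: Plünnecke-Ruzsa gives |3A| ≤ K³·|A| = (2.4000)³ · 5 ≈ 69.1200.
Step 4: Compute 3A = A + A + A directly by enumerating all triples (a,b,c) ∈ A³; |3A| = 22.
Step 5: Check 22 ≤ 69.1200? Yes ✓.

K = 12/5, Plünnecke-Ruzsa bound K³|A| ≈ 69.1200, |3A| = 22, inequality holds.


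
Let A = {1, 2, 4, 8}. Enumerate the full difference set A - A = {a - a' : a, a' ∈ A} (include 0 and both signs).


A - A = {a - a' : a, a' ∈ A}.
Compute a - a' for each ordered pair (a, a'):
a = 1: 1-1=0, 1-2=-1, 1-4=-3, 1-8=-7
a = 2: 2-1=1, 2-2=0, 2-4=-2, 2-8=-6
a = 4: 4-1=3, 4-2=2, 4-4=0, 4-8=-4
a = 8: 8-1=7, 8-2=6, 8-4=4, 8-8=0
Collecting distinct values (and noting 0 appears from a-a):
A - A = {-7, -6, -4, -3, -2, -1, 0, 1, 2, 3, 4, 6, 7}
|A - A| = 13

A - A = {-7, -6, -4, -3, -2, -1, 0, 1, 2, 3, 4, 6, 7}


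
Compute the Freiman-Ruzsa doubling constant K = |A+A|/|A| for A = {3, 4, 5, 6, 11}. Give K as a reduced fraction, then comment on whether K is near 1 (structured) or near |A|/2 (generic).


|A| = 5.
Compute A + A by enumerating all 25 pairs.
A + A = {6, 7, 8, 9, 10, 11, 12, 14, 15, 16, 17, 22}, so |A + A| = 12.
K = |A + A| / |A| = 12/5 (already in lowest terms) ≈ 2.4000.
Reference: AP of size 5 gives K = 9/5 ≈ 1.8000; a fully generic set of size 5 gives K ≈ 3.0000.

|A| = 5, |A + A| = 12, K = 12/5.


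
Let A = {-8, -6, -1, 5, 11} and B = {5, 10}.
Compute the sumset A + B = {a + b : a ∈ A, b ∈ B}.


A + B = {a + b : a ∈ A, b ∈ B}.
Enumerate all |A|·|B| = 5·2 = 10 pairs (a, b) and collect distinct sums.
a = -8: -8+5=-3, -8+10=2
a = -6: -6+5=-1, -6+10=4
a = -1: -1+5=4, -1+10=9
a = 5: 5+5=10, 5+10=15
a = 11: 11+5=16, 11+10=21
Collecting distinct sums: A + B = {-3, -1, 2, 4, 9, 10, 15, 16, 21}
|A + B| = 9

A + B = {-3, -1, 2, 4, 9, 10, 15, 16, 21}


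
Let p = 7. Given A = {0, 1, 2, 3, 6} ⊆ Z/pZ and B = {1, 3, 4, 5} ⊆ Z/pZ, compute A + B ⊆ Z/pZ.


Work in Z/7Z: reduce every sum a + b modulo 7.
Enumerate all 20 pairs:
a = 0: 0+1=1, 0+3=3, 0+4=4, 0+5=5
a = 1: 1+1=2, 1+3=4, 1+4=5, 1+5=6
a = 2: 2+1=3, 2+3=5, 2+4=6, 2+5=0
a = 3: 3+1=4, 3+3=6, 3+4=0, 3+5=1
a = 6: 6+1=0, 6+3=2, 6+4=3, 6+5=4
Distinct residues collected: {0, 1, 2, 3, 4, 5, 6}
|A + B| = 7 (out of 7 total residues).

A + B = {0, 1, 2, 3, 4, 5, 6}


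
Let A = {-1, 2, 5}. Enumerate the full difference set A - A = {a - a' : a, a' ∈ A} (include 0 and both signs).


A - A = {a - a' : a, a' ∈ A}.
Compute a - a' for each ordered pair (a, a'):
a = -1: -1--1=0, -1-2=-3, -1-5=-6
a = 2: 2--1=3, 2-2=0, 2-5=-3
a = 5: 5--1=6, 5-2=3, 5-5=0
Collecting distinct values (and noting 0 appears from a-a):
A - A = {-6, -3, 0, 3, 6}
|A - A| = 5

A - A = {-6, -3, 0, 3, 6}


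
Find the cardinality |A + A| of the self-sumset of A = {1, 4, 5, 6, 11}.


A + A = {a + a' : a, a' ∈ A}; |A| = 5.
General bounds: 2|A| - 1 ≤ |A + A| ≤ |A|(|A|+1)/2, i.e. 9 ≤ |A + A| ≤ 15.
Lower bound 2|A|-1 is attained iff A is an arithmetic progression.
Enumerate sums a + a' for a ≤ a' (symmetric, so this suffices):
a = 1: 1+1=2, 1+4=5, 1+5=6, 1+6=7, 1+11=12
a = 4: 4+4=8, 4+5=9, 4+6=10, 4+11=15
a = 5: 5+5=10, 5+6=11, 5+11=16
a = 6: 6+6=12, 6+11=17
a = 11: 11+11=22
Distinct sums: {2, 5, 6, 7, 8, 9, 10, 11, 12, 15, 16, 17, 22}
|A + A| = 13

|A + A| = 13


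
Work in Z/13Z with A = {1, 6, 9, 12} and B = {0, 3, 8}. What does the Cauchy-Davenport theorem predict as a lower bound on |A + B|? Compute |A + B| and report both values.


Cauchy-Davenport: |A + B| ≥ min(p, |A| + |B| - 1) for A, B nonempty in Z/pZ.
|A| = 4, |B| = 3, p = 13.
CD lower bound = min(13, 4 + 3 - 1) = min(13, 6) = 6.
Compute A + B mod 13 directly:
a = 1: 1+0=1, 1+3=4, 1+8=9
a = 6: 6+0=6, 6+3=9, 6+8=1
a = 9: 9+0=9, 9+3=12, 9+8=4
a = 12: 12+0=12, 12+3=2, 12+8=7
A + B = {1, 2, 4, 6, 7, 9, 12}, so |A + B| = 7.
Verify: 7 ≥ 6? Yes ✓.

CD lower bound = 6, actual |A + B| = 7.


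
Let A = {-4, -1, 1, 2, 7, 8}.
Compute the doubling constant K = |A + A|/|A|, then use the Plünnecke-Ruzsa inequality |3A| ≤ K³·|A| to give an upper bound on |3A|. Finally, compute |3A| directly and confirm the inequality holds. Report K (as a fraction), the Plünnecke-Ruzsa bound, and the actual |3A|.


|A| = 6.
Step 1: Compute A + A by enumerating all 36 pairs.
A + A = {-8, -5, -3, -2, 0, 1, 2, 3, 4, 6, 7, 8, 9, 10, 14, 15, 16}, so |A + A| = 17.
Step 2: Doubling constant K = |A + A|/|A| = 17/6 = 17/6 ≈ 2.8333.
Step 3: Plünnecke-Ruzsa gives |3A| ≤ K³·|A| = (2.8333)³ · 6 ≈ 136.4722.
Step 4: Compute 3A = A + A + A directly by enumerating all triples (a,b,c) ∈ A³; |3A| = 31.
Step 5: Check 31 ≤ 136.4722? Yes ✓.

K = 17/6, Plünnecke-Ruzsa bound K³|A| ≈ 136.4722, |3A| = 31, inequality holds.


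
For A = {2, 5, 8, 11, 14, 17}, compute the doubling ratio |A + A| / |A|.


|A| = 6.
Compute A + A by enumerating all 36 pairs.
A + A = {4, 7, 10, 13, 16, 19, 22, 25, 28, 31, 34}, so |A + A| = 11.
K = |A + A| / |A| = 11/6 (already in lowest terms) ≈ 1.8333.
Reference: AP of size 6 gives K = 11/6 ≈ 1.8333; a fully generic set of size 6 gives K ≈ 3.5000.

|A| = 6, |A + A| = 11, K = 11/6.


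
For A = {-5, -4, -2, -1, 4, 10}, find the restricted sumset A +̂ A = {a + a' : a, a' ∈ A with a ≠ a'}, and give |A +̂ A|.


Restricted sumset: A +̂ A = {a + a' : a ∈ A, a' ∈ A, a ≠ a'}.
Equivalently, take A + A and drop any sum 2a that is achievable ONLY as a + a for a ∈ A (i.e. sums representable only with equal summands).
Enumerate pairs (a, a') with a < a' (symmetric, so each unordered pair gives one sum; this covers all a ≠ a'):
  -5 + -4 = -9
  -5 + -2 = -7
  -5 + -1 = -6
  -5 + 4 = -1
  -5 + 10 = 5
  -4 + -2 = -6
  -4 + -1 = -5
  -4 + 4 = 0
  -4 + 10 = 6
  -2 + -1 = -3
  -2 + 4 = 2
  -2 + 10 = 8
  -1 + 4 = 3
  -1 + 10 = 9
  4 + 10 = 14
Collected distinct sums: {-9, -7, -6, -5, -3, -1, 0, 2, 3, 5, 6, 8, 9, 14}
|A +̂ A| = 14
(Reference bound: |A +̂ A| ≥ 2|A| - 3 for |A| ≥ 2, with |A| = 6 giving ≥ 9.)

|A +̂ A| = 14


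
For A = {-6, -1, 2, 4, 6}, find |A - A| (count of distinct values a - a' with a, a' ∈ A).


A - A = {a - a' : a, a' ∈ A}; |A| = 5.
Bounds: 2|A|-1 ≤ |A - A| ≤ |A|² - |A| + 1, i.e. 9 ≤ |A - A| ≤ 21.
Note: 0 ∈ A - A always (from a - a). The set is symmetric: if d ∈ A - A then -d ∈ A - A.
Enumerate nonzero differences d = a - a' with a > a' (then include -d):
Positive differences: {2, 3, 4, 5, 7, 8, 10, 12}
Full difference set: {0} ∪ (positive diffs) ∪ (negative diffs).
|A - A| = 1 + 2·8 = 17 (matches direct enumeration: 17).

|A - A| = 17


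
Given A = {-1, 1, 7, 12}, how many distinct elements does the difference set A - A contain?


A - A = {a - a' : a, a' ∈ A}; |A| = 4.
Bounds: 2|A|-1 ≤ |A - A| ≤ |A|² - |A| + 1, i.e. 7 ≤ |A - A| ≤ 13.
Note: 0 ∈ A - A always (from a - a). The set is symmetric: if d ∈ A - A then -d ∈ A - A.
Enumerate nonzero differences d = a - a' with a > a' (then include -d):
Positive differences: {2, 5, 6, 8, 11, 13}
Full difference set: {0} ∪ (positive diffs) ∪ (negative diffs).
|A - A| = 1 + 2·6 = 13 (matches direct enumeration: 13).

|A - A| = 13


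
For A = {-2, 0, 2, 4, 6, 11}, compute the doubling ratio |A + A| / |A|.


|A| = 6.
Compute A + A by enumerating all 36 pairs.
A + A = {-4, -2, 0, 2, 4, 6, 8, 9, 10, 11, 12, 13, 15, 17, 22}, so |A + A| = 15.
K = |A + A| / |A| = 15/6 = 5/2 ≈ 2.5000.
Reference: AP of size 6 gives K = 11/6 ≈ 1.8333; a fully generic set of size 6 gives K ≈ 3.5000.

|A| = 6, |A + A| = 15, K = 15/6 = 5/2.


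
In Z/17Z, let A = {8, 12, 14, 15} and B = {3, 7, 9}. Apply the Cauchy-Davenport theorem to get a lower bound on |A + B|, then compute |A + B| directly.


Cauchy-Davenport: |A + B| ≥ min(p, |A| + |B| - 1) for A, B nonempty in Z/pZ.
|A| = 4, |B| = 3, p = 17.
CD lower bound = min(17, 4 + 3 - 1) = min(17, 6) = 6.
Compute A + B mod 17 directly:
a = 8: 8+3=11, 8+7=15, 8+9=0
a = 12: 12+3=15, 12+7=2, 12+9=4
a = 14: 14+3=0, 14+7=4, 14+9=6
a = 15: 15+3=1, 15+7=5, 15+9=7
A + B = {0, 1, 2, 4, 5, 6, 7, 11, 15}, so |A + B| = 9.
Verify: 9 ≥ 6? Yes ✓.

CD lower bound = 6, actual |A + B| = 9.


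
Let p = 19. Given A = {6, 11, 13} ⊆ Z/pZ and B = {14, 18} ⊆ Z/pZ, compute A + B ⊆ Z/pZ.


Work in Z/19Z: reduce every sum a + b modulo 19.
Enumerate all 6 pairs:
a = 6: 6+14=1, 6+18=5
a = 11: 11+14=6, 11+18=10
a = 13: 13+14=8, 13+18=12
Distinct residues collected: {1, 5, 6, 8, 10, 12}
|A + B| = 6 (out of 19 total residues).

A + B = {1, 5, 6, 8, 10, 12}


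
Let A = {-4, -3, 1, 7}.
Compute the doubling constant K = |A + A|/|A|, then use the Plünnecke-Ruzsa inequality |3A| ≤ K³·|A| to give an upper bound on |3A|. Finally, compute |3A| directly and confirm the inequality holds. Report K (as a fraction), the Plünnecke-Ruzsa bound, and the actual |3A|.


|A| = 4.
Step 1: Compute A + A by enumerating all 16 pairs.
A + A = {-8, -7, -6, -3, -2, 2, 3, 4, 8, 14}, so |A + A| = 10.
Step 2: Doubling constant K = |A + A|/|A| = 10/4 = 10/4 ≈ 2.5000.
Step 3: Plünnecke-Ruzsa gives |3A| ≤ K³·|A| = (2.5000)³ · 4 ≈ 62.5000.
Step 4: Compute 3A = A + A + A directly by enumerating all triples (a,b,c) ∈ A³; |3A| = 19.
Step 5: Check 19 ≤ 62.5000? Yes ✓.

K = 10/4, Plünnecke-Ruzsa bound K³|A| ≈ 62.5000, |3A| = 19, inequality holds.


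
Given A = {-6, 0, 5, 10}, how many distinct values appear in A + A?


A + A = {a + a' : a, a' ∈ A}; |A| = 4.
General bounds: 2|A| - 1 ≤ |A + A| ≤ |A|(|A|+1)/2, i.e. 7 ≤ |A + A| ≤ 10.
Lower bound 2|A|-1 is attained iff A is an arithmetic progression.
Enumerate sums a + a' for a ≤ a' (symmetric, so this suffices):
a = -6: -6+-6=-12, -6+0=-6, -6+5=-1, -6+10=4
a = 0: 0+0=0, 0+5=5, 0+10=10
a = 5: 5+5=10, 5+10=15
a = 10: 10+10=20
Distinct sums: {-12, -6, -1, 0, 4, 5, 10, 15, 20}
|A + A| = 9

|A + A| = 9


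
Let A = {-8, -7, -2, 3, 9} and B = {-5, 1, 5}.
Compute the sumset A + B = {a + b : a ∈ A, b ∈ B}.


A + B = {a + b : a ∈ A, b ∈ B}.
Enumerate all |A|·|B| = 5·3 = 15 pairs (a, b) and collect distinct sums.
a = -8: -8+-5=-13, -8+1=-7, -8+5=-3
a = -7: -7+-5=-12, -7+1=-6, -7+5=-2
a = -2: -2+-5=-7, -2+1=-1, -2+5=3
a = 3: 3+-5=-2, 3+1=4, 3+5=8
a = 9: 9+-5=4, 9+1=10, 9+5=14
Collecting distinct sums: A + B = {-13, -12, -7, -6, -3, -2, -1, 3, 4, 8, 10, 14}
|A + B| = 12

A + B = {-13, -12, -7, -6, -3, -2, -1, 3, 4, 8, 10, 14}


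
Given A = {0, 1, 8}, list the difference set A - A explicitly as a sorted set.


A - A = {a - a' : a, a' ∈ A}.
Compute a - a' for each ordered pair (a, a'):
a = 0: 0-0=0, 0-1=-1, 0-8=-8
a = 1: 1-0=1, 1-1=0, 1-8=-7
a = 8: 8-0=8, 8-1=7, 8-8=0
Collecting distinct values (and noting 0 appears from a-a):
A - A = {-8, -7, -1, 0, 1, 7, 8}
|A - A| = 7

A - A = {-8, -7, -1, 0, 1, 7, 8}


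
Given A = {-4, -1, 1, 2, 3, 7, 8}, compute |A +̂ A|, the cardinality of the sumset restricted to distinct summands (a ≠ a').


Restricted sumset: A +̂ A = {a + a' : a ∈ A, a' ∈ A, a ≠ a'}.
Equivalently, take A + A and drop any sum 2a that is achievable ONLY as a + a for a ∈ A (i.e. sums representable only with equal summands).
Enumerate pairs (a, a') with a < a' (symmetric, so each unordered pair gives one sum; this covers all a ≠ a'):
  -4 + -1 = -5
  -4 + 1 = -3
  -4 + 2 = -2
  -4 + 3 = -1
  -4 + 7 = 3
  -4 + 8 = 4
  -1 + 1 = 0
  -1 + 2 = 1
  -1 + 3 = 2
  -1 + 7 = 6
  -1 + 8 = 7
  1 + 2 = 3
  1 + 3 = 4
  1 + 7 = 8
  1 + 8 = 9
  2 + 3 = 5
  2 + 7 = 9
  2 + 8 = 10
  3 + 7 = 10
  3 + 8 = 11
  7 + 8 = 15
Collected distinct sums: {-5, -3, -2, -1, 0, 1, 2, 3, 4, 5, 6, 7, 8, 9, 10, 11, 15}
|A +̂ A| = 17
(Reference bound: |A +̂ A| ≥ 2|A| - 3 for |A| ≥ 2, with |A| = 7 giving ≥ 11.)

|A +̂ A| = 17


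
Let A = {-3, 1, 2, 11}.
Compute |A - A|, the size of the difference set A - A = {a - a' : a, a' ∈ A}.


A - A = {a - a' : a, a' ∈ A}; |A| = 4.
Bounds: 2|A|-1 ≤ |A - A| ≤ |A|² - |A| + 1, i.e. 7 ≤ |A - A| ≤ 13.
Note: 0 ∈ A - A always (from a - a). The set is symmetric: if d ∈ A - A then -d ∈ A - A.
Enumerate nonzero differences d = a - a' with a > a' (then include -d):
Positive differences: {1, 4, 5, 9, 10, 14}
Full difference set: {0} ∪ (positive diffs) ∪ (negative diffs).
|A - A| = 1 + 2·6 = 13 (matches direct enumeration: 13).

|A - A| = 13


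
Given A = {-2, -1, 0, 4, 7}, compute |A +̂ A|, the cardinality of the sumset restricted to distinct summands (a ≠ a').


Restricted sumset: A +̂ A = {a + a' : a ∈ A, a' ∈ A, a ≠ a'}.
Equivalently, take A + A and drop any sum 2a that is achievable ONLY as a + a for a ∈ A (i.e. sums representable only with equal summands).
Enumerate pairs (a, a') with a < a' (symmetric, so each unordered pair gives one sum; this covers all a ≠ a'):
  -2 + -1 = -3
  -2 + 0 = -2
  -2 + 4 = 2
  -2 + 7 = 5
  -1 + 0 = -1
  -1 + 4 = 3
  -1 + 7 = 6
  0 + 4 = 4
  0 + 7 = 7
  4 + 7 = 11
Collected distinct sums: {-3, -2, -1, 2, 3, 4, 5, 6, 7, 11}
|A +̂ A| = 10
(Reference bound: |A +̂ A| ≥ 2|A| - 3 for |A| ≥ 2, with |A| = 5 giving ≥ 7.)

|A +̂ A| = 10


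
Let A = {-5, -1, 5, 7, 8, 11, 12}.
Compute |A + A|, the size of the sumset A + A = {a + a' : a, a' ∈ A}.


A + A = {a + a' : a, a' ∈ A}; |A| = 7.
General bounds: 2|A| - 1 ≤ |A + A| ≤ |A|(|A|+1)/2, i.e. 13 ≤ |A + A| ≤ 28.
Lower bound 2|A|-1 is attained iff A is an arithmetic progression.
Enumerate sums a + a' for a ≤ a' (symmetric, so this suffices):
a = -5: -5+-5=-10, -5+-1=-6, -5+5=0, -5+7=2, -5+8=3, -5+11=6, -5+12=7
a = -1: -1+-1=-2, -1+5=4, -1+7=6, -1+8=7, -1+11=10, -1+12=11
a = 5: 5+5=10, 5+7=12, 5+8=13, 5+11=16, 5+12=17
a = 7: 7+7=14, 7+8=15, 7+11=18, 7+12=19
a = 8: 8+8=16, 8+11=19, 8+12=20
a = 11: 11+11=22, 11+12=23
a = 12: 12+12=24
Distinct sums: {-10, -6, -2, 0, 2, 3, 4, 6, 7, 10, 11, 12, 13, 14, 15, 16, 17, 18, 19, 20, 22, 23, 24}
|A + A| = 23

|A + A| = 23


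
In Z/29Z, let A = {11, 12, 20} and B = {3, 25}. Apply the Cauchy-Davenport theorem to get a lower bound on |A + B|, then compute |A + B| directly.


Cauchy-Davenport: |A + B| ≥ min(p, |A| + |B| - 1) for A, B nonempty in Z/pZ.
|A| = 3, |B| = 2, p = 29.
CD lower bound = min(29, 3 + 2 - 1) = min(29, 4) = 4.
Compute A + B mod 29 directly:
a = 11: 11+3=14, 11+25=7
a = 12: 12+3=15, 12+25=8
a = 20: 20+3=23, 20+25=16
A + B = {7, 8, 14, 15, 16, 23}, so |A + B| = 6.
Verify: 6 ≥ 4? Yes ✓.

CD lower bound = 4, actual |A + B| = 6.


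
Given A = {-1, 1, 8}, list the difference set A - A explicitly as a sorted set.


A - A = {a - a' : a, a' ∈ A}.
Compute a - a' for each ordered pair (a, a'):
a = -1: -1--1=0, -1-1=-2, -1-8=-9
a = 1: 1--1=2, 1-1=0, 1-8=-7
a = 8: 8--1=9, 8-1=7, 8-8=0
Collecting distinct values (and noting 0 appears from a-a):
A - A = {-9, -7, -2, 0, 2, 7, 9}
|A - A| = 7

A - A = {-9, -7, -2, 0, 2, 7, 9}


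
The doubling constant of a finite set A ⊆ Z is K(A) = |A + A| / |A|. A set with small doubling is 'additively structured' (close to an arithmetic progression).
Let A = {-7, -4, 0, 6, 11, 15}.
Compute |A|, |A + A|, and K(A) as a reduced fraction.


|A| = 6.
Compute A + A by enumerating all 36 pairs.
A + A = {-14, -11, -8, -7, -4, -1, 0, 2, 4, 6, 7, 8, 11, 12, 15, 17, 21, 22, 26, 30}, so |A + A| = 20.
K = |A + A| / |A| = 20/6 = 10/3 ≈ 3.3333.
Reference: AP of size 6 gives K = 11/6 ≈ 1.8333; a fully generic set of size 6 gives K ≈ 3.5000.

|A| = 6, |A + A| = 20, K = 20/6 = 10/3.


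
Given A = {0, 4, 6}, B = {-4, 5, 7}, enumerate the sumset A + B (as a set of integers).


A + B = {a + b : a ∈ A, b ∈ B}.
Enumerate all |A|·|B| = 3·3 = 9 pairs (a, b) and collect distinct sums.
a = 0: 0+-4=-4, 0+5=5, 0+7=7
a = 4: 4+-4=0, 4+5=9, 4+7=11
a = 6: 6+-4=2, 6+5=11, 6+7=13
Collecting distinct sums: A + B = {-4, 0, 2, 5, 7, 9, 11, 13}
|A + B| = 8

A + B = {-4, 0, 2, 5, 7, 9, 11, 13}


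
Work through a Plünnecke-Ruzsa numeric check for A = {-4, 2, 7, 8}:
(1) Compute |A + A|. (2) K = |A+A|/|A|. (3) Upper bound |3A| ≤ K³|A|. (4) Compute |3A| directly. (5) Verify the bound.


|A| = 4.
Step 1: Compute A + A by enumerating all 16 pairs.
A + A = {-8, -2, 3, 4, 9, 10, 14, 15, 16}, so |A + A| = 9.
Step 2: Doubling constant K = |A + A|/|A| = 9/4 = 9/4 ≈ 2.2500.
Step 3: Plünnecke-Ruzsa gives |3A| ≤ K³·|A| = (2.2500)³ · 4 ≈ 45.5625.
Step 4: Compute 3A = A + A + A directly by enumerating all triples (a,b,c) ∈ A³; |3A| = 16.
Step 5: Check 16 ≤ 45.5625? Yes ✓.

K = 9/4, Plünnecke-Ruzsa bound K³|A| ≈ 45.5625, |3A| = 16, inequality holds.


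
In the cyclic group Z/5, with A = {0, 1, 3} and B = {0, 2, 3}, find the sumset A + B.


Work in Z/5Z: reduce every sum a + b modulo 5.
Enumerate all 9 pairs:
a = 0: 0+0=0, 0+2=2, 0+3=3
a = 1: 1+0=1, 1+2=3, 1+3=4
a = 3: 3+0=3, 3+2=0, 3+3=1
Distinct residues collected: {0, 1, 2, 3, 4}
|A + B| = 5 (out of 5 total residues).

A + B = {0, 1, 2, 3, 4}


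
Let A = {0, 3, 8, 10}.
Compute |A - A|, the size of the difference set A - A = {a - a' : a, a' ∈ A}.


A - A = {a - a' : a, a' ∈ A}; |A| = 4.
Bounds: 2|A|-1 ≤ |A - A| ≤ |A|² - |A| + 1, i.e. 7 ≤ |A - A| ≤ 13.
Note: 0 ∈ A - A always (from a - a). The set is symmetric: if d ∈ A - A then -d ∈ A - A.
Enumerate nonzero differences d = a - a' with a > a' (then include -d):
Positive differences: {2, 3, 5, 7, 8, 10}
Full difference set: {0} ∪ (positive diffs) ∪ (negative diffs).
|A - A| = 1 + 2·6 = 13 (matches direct enumeration: 13).

|A - A| = 13


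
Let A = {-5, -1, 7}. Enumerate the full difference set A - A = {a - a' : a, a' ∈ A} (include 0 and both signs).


A - A = {a - a' : a, a' ∈ A}.
Compute a - a' for each ordered pair (a, a'):
a = -5: -5--5=0, -5--1=-4, -5-7=-12
a = -1: -1--5=4, -1--1=0, -1-7=-8
a = 7: 7--5=12, 7--1=8, 7-7=0
Collecting distinct values (and noting 0 appears from a-a):
A - A = {-12, -8, -4, 0, 4, 8, 12}
|A - A| = 7

A - A = {-12, -8, -4, 0, 4, 8, 12}


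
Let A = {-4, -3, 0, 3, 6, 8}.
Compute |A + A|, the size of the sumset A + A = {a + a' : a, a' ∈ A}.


A + A = {a + a' : a, a' ∈ A}; |A| = 6.
General bounds: 2|A| - 1 ≤ |A + A| ≤ |A|(|A|+1)/2, i.e. 11 ≤ |A + A| ≤ 21.
Lower bound 2|A|-1 is attained iff A is an arithmetic progression.
Enumerate sums a + a' for a ≤ a' (symmetric, so this suffices):
a = -4: -4+-4=-8, -4+-3=-7, -4+0=-4, -4+3=-1, -4+6=2, -4+8=4
a = -3: -3+-3=-6, -3+0=-3, -3+3=0, -3+6=3, -3+8=5
a = 0: 0+0=0, 0+3=3, 0+6=6, 0+8=8
a = 3: 3+3=6, 3+6=9, 3+8=11
a = 6: 6+6=12, 6+8=14
a = 8: 8+8=16
Distinct sums: {-8, -7, -6, -4, -3, -1, 0, 2, 3, 4, 5, 6, 8, 9, 11, 12, 14, 16}
|A + A| = 18

|A + A| = 18


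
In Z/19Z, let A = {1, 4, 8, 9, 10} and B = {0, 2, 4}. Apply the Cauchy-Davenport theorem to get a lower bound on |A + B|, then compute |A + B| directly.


Cauchy-Davenport: |A + B| ≥ min(p, |A| + |B| - 1) for A, B nonempty in Z/pZ.
|A| = 5, |B| = 3, p = 19.
CD lower bound = min(19, 5 + 3 - 1) = min(19, 7) = 7.
Compute A + B mod 19 directly:
a = 1: 1+0=1, 1+2=3, 1+4=5
a = 4: 4+0=4, 4+2=6, 4+4=8
a = 8: 8+0=8, 8+2=10, 8+4=12
a = 9: 9+0=9, 9+2=11, 9+4=13
a = 10: 10+0=10, 10+2=12, 10+4=14
A + B = {1, 3, 4, 5, 6, 8, 9, 10, 11, 12, 13, 14}, so |A + B| = 12.
Verify: 12 ≥ 7? Yes ✓.

CD lower bound = 7, actual |A + B| = 12.


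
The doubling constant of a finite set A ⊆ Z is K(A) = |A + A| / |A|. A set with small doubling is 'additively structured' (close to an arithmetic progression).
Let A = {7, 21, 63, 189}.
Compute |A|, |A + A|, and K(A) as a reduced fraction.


|A| = 4.
Compute A + A by enumerating all 16 pairs.
A + A = {14, 28, 42, 70, 84, 126, 196, 210, 252, 378}, so |A + A| = 10.
K = |A + A| / |A| = 10/4 = 5/2 ≈ 2.5000.
Reference: AP of size 4 gives K = 7/4 ≈ 1.7500; a fully generic set of size 4 gives K ≈ 2.5000.

|A| = 4, |A + A| = 10, K = 10/4 = 5/2.


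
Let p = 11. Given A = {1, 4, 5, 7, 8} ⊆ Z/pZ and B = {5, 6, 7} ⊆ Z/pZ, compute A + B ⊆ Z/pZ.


Work in Z/11Z: reduce every sum a + b modulo 11.
Enumerate all 15 pairs:
a = 1: 1+5=6, 1+6=7, 1+7=8
a = 4: 4+5=9, 4+6=10, 4+7=0
a = 5: 5+5=10, 5+6=0, 5+7=1
a = 7: 7+5=1, 7+6=2, 7+7=3
a = 8: 8+5=2, 8+6=3, 8+7=4
Distinct residues collected: {0, 1, 2, 3, 4, 6, 7, 8, 9, 10}
|A + B| = 10 (out of 11 total residues).

A + B = {0, 1, 2, 3, 4, 6, 7, 8, 9, 10}


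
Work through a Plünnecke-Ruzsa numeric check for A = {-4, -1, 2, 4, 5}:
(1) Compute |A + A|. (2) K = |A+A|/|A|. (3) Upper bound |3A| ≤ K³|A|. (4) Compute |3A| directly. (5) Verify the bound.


|A| = 5.
Step 1: Compute A + A by enumerating all 25 pairs.
A + A = {-8, -5, -2, 0, 1, 3, 4, 6, 7, 8, 9, 10}, so |A + A| = 12.
Step 2: Doubling constant K = |A + A|/|A| = 12/5 = 12/5 ≈ 2.4000.
Step 3: Plünnecke-Ruzsa gives |3A| ≤ K³·|A| = (2.4000)³ · 5 ≈ 69.1200.
Step 4: Compute 3A = A + A + A directly by enumerating all triples (a,b,c) ∈ A³; |3A| = 21.
Step 5: Check 21 ≤ 69.1200? Yes ✓.

K = 12/5, Plünnecke-Ruzsa bound K³|A| ≈ 69.1200, |3A| = 21, inequality holds.
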